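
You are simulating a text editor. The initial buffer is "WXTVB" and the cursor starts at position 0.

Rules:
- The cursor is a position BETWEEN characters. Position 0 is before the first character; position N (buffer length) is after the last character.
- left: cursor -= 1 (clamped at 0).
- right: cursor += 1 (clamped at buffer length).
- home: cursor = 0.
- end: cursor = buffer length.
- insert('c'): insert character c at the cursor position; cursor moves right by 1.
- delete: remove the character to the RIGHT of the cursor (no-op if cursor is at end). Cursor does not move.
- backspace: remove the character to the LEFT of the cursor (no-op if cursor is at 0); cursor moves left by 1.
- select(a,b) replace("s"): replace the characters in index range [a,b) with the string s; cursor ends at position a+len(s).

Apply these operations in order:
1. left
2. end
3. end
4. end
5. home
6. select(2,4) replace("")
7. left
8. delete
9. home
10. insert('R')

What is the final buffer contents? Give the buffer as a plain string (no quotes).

Answer: RWB

Derivation:
After op 1 (left): buf='WXTVB' cursor=0
After op 2 (end): buf='WXTVB' cursor=5
After op 3 (end): buf='WXTVB' cursor=5
After op 4 (end): buf='WXTVB' cursor=5
After op 5 (home): buf='WXTVB' cursor=0
After op 6 (select(2,4) replace("")): buf='WXB' cursor=2
After op 7 (left): buf='WXB' cursor=1
After op 8 (delete): buf='WB' cursor=1
After op 9 (home): buf='WB' cursor=0
After op 10 (insert('R')): buf='RWB' cursor=1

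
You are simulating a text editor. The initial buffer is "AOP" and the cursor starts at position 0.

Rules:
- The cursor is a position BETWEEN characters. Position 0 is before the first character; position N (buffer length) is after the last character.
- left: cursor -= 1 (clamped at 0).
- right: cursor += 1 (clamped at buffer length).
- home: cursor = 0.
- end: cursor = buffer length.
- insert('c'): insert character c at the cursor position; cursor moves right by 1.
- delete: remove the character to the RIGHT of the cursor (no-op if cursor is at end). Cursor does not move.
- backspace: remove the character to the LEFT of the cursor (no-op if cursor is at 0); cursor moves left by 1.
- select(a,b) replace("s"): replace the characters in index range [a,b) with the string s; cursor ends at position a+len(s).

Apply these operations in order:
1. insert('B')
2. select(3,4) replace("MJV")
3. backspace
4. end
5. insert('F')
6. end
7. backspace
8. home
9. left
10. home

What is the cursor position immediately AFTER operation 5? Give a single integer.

Answer: 6

Derivation:
After op 1 (insert('B')): buf='BAOP' cursor=1
After op 2 (select(3,4) replace("MJV")): buf='BAOMJV' cursor=6
After op 3 (backspace): buf='BAOMJ' cursor=5
After op 4 (end): buf='BAOMJ' cursor=5
After op 5 (insert('F')): buf='BAOMJF' cursor=6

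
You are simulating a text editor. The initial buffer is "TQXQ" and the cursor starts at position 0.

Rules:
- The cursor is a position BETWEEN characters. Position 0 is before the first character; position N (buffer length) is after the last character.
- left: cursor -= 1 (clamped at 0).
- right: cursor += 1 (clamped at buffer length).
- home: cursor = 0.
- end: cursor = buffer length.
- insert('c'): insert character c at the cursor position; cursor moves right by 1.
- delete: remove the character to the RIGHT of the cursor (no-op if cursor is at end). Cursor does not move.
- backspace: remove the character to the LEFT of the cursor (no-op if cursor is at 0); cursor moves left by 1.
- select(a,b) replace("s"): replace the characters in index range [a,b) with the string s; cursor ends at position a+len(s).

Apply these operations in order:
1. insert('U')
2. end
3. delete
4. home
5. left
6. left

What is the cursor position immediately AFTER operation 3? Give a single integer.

Answer: 5

Derivation:
After op 1 (insert('U')): buf='UTQXQ' cursor=1
After op 2 (end): buf='UTQXQ' cursor=5
After op 3 (delete): buf='UTQXQ' cursor=5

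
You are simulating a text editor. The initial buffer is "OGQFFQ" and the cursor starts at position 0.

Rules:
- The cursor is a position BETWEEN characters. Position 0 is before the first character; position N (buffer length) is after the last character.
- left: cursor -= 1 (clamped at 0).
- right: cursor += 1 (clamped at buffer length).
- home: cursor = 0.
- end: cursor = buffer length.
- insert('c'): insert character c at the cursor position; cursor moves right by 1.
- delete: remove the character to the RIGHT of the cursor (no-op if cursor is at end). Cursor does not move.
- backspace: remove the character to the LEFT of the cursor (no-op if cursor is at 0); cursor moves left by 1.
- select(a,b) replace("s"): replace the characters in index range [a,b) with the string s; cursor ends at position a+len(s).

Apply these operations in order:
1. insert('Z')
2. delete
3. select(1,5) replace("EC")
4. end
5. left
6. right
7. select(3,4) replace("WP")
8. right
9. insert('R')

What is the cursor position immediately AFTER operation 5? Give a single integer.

After op 1 (insert('Z')): buf='ZOGQFFQ' cursor=1
After op 2 (delete): buf='ZGQFFQ' cursor=1
After op 3 (select(1,5) replace("EC")): buf='ZECQ' cursor=3
After op 4 (end): buf='ZECQ' cursor=4
After op 5 (left): buf='ZECQ' cursor=3

Answer: 3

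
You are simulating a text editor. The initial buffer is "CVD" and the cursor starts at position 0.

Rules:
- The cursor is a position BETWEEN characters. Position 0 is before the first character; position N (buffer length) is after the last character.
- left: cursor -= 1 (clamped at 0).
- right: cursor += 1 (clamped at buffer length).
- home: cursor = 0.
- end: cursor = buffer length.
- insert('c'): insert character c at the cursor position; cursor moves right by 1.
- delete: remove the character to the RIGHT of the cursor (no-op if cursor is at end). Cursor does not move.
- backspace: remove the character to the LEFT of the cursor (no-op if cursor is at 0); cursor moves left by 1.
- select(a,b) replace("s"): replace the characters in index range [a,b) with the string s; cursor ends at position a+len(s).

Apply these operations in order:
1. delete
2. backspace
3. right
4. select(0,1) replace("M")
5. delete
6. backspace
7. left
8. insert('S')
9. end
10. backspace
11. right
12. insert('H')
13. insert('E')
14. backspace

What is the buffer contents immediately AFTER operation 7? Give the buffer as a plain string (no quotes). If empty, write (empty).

After op 1 (delete): buf='VD' cursor=0
After op 2 (backspace): buf='VD' cursor=0
After op 3 (right): buf='VD' cursor=1
After op 4 (select(0,1) replace("M")): buf='MD' cursor=1
After op 5 (delete): buf='M' cursor=1
After op 6 (backspace): buf='(empty)' cursor=0
After op 7 (left): buf='(empty)' cursor=0

Answer: (empty)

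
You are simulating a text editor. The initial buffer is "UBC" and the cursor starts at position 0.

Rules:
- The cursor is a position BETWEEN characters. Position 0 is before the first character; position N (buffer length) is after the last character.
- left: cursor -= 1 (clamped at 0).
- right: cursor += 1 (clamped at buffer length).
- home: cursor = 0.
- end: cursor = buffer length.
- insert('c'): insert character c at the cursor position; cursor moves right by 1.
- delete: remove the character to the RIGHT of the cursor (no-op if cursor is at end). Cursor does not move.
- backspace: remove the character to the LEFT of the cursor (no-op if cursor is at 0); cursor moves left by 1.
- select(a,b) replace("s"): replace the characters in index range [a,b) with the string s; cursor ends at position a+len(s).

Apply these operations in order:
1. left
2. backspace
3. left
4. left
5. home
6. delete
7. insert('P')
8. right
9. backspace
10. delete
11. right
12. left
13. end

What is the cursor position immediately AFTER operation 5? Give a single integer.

Answer: 0

Derivation:
After op 1 (left): buf='UBC' cursor=0
After op 2 (backspace): buf='UBC' cursor=0
After op 3 (left): buf='UBC' cursor=0
After op 4 (left): buf='UBC' cursor=0
After op 5 (home): buf='UBC' cursor=0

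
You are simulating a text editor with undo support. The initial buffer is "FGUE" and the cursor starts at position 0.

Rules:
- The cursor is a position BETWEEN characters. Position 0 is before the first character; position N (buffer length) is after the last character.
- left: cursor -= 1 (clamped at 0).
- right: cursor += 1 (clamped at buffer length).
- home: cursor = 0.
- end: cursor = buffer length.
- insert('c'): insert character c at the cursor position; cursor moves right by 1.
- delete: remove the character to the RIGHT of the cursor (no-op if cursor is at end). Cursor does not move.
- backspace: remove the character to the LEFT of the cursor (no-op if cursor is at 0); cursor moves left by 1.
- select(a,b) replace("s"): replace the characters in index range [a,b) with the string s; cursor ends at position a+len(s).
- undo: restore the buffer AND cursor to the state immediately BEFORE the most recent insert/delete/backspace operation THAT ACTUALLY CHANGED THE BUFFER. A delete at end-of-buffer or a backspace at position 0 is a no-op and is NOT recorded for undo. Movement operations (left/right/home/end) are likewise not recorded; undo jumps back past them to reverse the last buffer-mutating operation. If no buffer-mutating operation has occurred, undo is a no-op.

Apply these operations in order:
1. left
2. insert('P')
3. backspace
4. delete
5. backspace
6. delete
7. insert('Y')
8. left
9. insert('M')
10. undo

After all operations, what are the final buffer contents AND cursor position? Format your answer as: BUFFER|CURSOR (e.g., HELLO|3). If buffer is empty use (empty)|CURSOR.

Answer: YUE|0

Derivation:
After op 1 (left): buf='FGUE' cursor=0
After op 2 (insert('P')): buf='PFGUE' cursor=1
After op 3 (backspace): buf='FGUE' cursor=0
After op 4 (delete): buf='GUE' cursor=0
After op 5 (backspace): buf='GUE' cursor=0
After op 6 (delete): buf='UE' cursor=0
After op 7 (insert('Y')): buf='YUE' cursor=1
After op 8 (left): buf='YUE' cursor=0
After op 9 (insert('M')): buf='MYUE' cursor=1
After op 10 (undo): buf='YUE' cursor=0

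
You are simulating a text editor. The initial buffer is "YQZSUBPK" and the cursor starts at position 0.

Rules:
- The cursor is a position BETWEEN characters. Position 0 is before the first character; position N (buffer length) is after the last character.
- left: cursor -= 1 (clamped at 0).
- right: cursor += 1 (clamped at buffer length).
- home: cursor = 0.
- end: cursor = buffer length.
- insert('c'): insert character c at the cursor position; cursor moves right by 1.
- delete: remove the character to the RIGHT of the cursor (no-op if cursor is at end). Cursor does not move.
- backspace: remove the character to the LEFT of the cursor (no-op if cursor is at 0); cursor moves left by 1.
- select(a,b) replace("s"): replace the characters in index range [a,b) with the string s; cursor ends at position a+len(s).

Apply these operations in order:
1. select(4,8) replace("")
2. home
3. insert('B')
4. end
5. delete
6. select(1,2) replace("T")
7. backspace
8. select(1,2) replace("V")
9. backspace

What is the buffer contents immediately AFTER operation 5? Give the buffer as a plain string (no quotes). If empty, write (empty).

After op 1 (select(4,8) replace("")): buf='YQZS' cursor=4
After op 2 (home): buf='YQZS' cursor=0
After op 3 (insert('B')): buf='BYQZS' cursor=1
After op 4 (end): buf='BYQZS' cursor=5
After op 5 (delete): buf='BYQZS' cursor=5

Answer: BYQZS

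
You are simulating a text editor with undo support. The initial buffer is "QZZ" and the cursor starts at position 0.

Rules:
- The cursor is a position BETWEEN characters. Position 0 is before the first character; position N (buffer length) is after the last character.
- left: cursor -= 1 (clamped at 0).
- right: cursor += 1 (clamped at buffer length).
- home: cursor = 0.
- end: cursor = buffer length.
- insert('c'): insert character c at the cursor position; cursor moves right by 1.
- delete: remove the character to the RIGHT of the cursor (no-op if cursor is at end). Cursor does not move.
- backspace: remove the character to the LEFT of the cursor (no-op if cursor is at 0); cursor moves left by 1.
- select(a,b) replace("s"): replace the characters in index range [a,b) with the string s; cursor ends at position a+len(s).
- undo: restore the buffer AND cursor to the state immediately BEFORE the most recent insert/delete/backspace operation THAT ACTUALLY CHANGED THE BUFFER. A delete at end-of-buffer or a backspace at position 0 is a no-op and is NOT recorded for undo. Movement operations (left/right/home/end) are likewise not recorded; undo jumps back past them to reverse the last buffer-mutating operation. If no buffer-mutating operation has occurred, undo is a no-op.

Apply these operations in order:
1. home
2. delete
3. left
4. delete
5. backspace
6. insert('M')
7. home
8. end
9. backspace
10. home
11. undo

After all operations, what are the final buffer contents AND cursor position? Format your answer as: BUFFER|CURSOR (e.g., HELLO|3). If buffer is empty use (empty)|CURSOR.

After op 1 (home): buf='QZZ' cursor=0
After op 2 (delete): buf='ZZ' cursor=0
After op 3 (left): buf='ZZ' cursor=0
After op 4 (delete): buf='Z' cursor=0
After op 5 (backspace): buf='Z' cursor=0
After op 6 (insert('M')): buf='MZ' cursor=1
After op 7 (home): buf='MZ' cursor=0
After op 8 (end): buf='MZ' cursor=2
After op 9 (backspace): buf='M' cursor=1
After op 10 (home): buf='M' cursor=0
After op 11 (undo): buf='MZ' cursor=2

Answer: MZ|2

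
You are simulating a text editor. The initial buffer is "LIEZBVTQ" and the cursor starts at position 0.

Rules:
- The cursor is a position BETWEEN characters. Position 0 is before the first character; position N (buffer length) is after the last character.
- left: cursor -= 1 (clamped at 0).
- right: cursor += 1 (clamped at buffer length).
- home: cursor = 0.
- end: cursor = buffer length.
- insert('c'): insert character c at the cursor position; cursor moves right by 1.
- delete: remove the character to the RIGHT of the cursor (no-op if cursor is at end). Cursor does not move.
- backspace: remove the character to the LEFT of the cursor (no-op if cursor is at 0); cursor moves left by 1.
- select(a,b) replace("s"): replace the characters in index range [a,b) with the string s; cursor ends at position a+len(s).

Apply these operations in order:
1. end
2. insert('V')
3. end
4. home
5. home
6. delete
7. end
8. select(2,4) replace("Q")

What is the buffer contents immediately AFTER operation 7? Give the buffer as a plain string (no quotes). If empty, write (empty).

After op 1 (end): buf='LIEZBVTQ' cursor=8
After op 2 (insert('V')): buf='LIEZBVTQV' cursor=9
After op 3 (end): buf='LIEZBVTQV' cursor=9
After op 4 (home): buf='LIEZBVTQV' cursor=0
After op 5 (home): buf='LIEZBVTQV' cursor=0
After op 6 (delete): buf='IEZBVTQV' cursor=0
After op 7 (end): buf='IEZBVTQV' cursor=8

Answer: IEZBVTQV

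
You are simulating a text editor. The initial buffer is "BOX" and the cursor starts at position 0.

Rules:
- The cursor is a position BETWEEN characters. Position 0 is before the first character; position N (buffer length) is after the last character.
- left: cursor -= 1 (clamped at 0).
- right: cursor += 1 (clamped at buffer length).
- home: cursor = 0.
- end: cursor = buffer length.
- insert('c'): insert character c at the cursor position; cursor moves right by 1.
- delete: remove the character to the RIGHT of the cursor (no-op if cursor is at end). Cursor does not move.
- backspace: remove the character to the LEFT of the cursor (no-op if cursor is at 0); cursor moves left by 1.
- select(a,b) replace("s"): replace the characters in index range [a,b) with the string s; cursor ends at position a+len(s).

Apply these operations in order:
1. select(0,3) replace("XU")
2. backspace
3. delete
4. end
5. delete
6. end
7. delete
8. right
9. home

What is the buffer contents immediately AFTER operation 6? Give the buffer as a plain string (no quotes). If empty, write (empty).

After op 1 (select(0,3) replace("XU")): buf='XU' cursor=2
After op 2 (backspace): buf='X' cursor=1
After op 3 (delete): buf='X' cursor=1
After op 4 (end): buf='X' cursor=1
After op 5 (delete): buf='X' cursor=1
After op 6 (end): buf='X' cursor=1

Answer: X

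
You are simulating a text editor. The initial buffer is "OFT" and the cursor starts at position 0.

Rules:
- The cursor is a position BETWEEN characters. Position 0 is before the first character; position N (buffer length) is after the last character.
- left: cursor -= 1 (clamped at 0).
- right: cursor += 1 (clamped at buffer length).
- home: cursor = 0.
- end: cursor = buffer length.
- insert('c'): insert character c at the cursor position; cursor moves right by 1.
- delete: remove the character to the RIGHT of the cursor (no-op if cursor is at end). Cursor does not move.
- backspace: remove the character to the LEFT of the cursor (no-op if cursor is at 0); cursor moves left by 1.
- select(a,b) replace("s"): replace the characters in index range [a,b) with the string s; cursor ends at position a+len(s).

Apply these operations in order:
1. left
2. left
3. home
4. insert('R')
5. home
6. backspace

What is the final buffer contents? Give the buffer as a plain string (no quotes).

Answer: ROFT

Derivation:
After op 1 (left): buf='OFT' cursor=0
After op 2 (left): buf='OFT' cursor=0
After op 3 (home): buf='OFT' cursor=0
After op 4 (insert('R')): buf='ROFT' cursor=1
After op 5 (home): buf='ROFT' cursor=0
After op 6 (backspace): buf='ROFT' cursor=0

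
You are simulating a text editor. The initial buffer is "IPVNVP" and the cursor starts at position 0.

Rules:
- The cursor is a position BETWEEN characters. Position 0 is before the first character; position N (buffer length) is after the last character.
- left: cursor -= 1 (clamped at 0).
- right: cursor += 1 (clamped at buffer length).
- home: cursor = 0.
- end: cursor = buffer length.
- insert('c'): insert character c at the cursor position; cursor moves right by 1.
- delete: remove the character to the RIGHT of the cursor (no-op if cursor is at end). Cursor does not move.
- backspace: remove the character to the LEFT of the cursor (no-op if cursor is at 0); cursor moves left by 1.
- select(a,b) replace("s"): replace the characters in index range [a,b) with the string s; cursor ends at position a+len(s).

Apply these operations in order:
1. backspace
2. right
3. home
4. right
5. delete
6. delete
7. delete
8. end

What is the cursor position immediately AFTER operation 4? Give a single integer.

Answer: 1

Derivation:
After op 1 (backspace): buf='IPVNVP' cursor=0
After op 2 (right): buf='IPVNVP' cursor=1
After op 3 (home): buf='IPVNVP' cursor=0
After op 4 (right): buf='IPVNVP' cursor=1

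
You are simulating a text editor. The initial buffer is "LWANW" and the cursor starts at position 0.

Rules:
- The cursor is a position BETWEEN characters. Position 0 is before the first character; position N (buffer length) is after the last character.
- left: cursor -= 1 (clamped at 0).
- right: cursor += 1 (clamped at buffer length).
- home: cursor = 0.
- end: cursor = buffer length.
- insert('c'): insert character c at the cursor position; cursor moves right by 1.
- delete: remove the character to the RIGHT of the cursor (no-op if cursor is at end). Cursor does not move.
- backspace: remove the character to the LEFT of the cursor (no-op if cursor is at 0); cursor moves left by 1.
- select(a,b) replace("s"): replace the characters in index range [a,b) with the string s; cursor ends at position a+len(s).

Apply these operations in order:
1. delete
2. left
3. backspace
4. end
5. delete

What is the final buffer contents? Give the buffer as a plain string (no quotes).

Answer: WANW

Derivation:
After op 1 (delete): buf='WANW' cursor=0
After op 2 (left): buf='WANW' cursor=0
After op 3 (backspace): buf='WANW' cursor=0
After op 4 (end): buf='WANW' cursor=4
After op 5 (delete): buf='WANW' cursor=4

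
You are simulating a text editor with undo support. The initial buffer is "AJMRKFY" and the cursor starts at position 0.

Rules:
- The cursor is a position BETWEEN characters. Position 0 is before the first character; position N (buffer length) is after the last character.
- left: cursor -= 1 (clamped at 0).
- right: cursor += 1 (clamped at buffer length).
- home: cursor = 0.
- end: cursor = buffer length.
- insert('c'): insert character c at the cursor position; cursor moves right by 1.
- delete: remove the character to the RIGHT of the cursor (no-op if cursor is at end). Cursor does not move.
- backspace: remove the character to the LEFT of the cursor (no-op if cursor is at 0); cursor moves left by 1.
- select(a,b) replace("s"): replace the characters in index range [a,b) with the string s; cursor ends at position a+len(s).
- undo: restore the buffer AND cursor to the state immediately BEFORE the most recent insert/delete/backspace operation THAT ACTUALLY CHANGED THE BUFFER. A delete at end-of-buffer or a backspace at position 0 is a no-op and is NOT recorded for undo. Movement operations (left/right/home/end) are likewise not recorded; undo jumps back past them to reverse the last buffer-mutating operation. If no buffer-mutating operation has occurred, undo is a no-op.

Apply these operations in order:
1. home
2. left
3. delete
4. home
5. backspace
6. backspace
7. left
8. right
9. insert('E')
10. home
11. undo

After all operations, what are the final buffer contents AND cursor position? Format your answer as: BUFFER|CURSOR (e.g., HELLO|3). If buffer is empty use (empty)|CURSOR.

Answer: JMRKFY|1

Derivation:
After op 1 (home): buf='AJMRKFY' cursor=0
After op 2 (left): buf='AJMRKFY' cursor=0
After op 3 (delete): buf='JMRKFY' cursor=0
After op 4 (home): buf='JMRKFY' cursor=0
After op 5 (backspace): buf='JMRKFY' cursor=0
After op 6 (backspace): buf='JMRKFY' cursor=0
After op 7 (left): buf='JMRKFY' cursor=0
After op 8 (right): buf='JMRKFY' cursor=1
After op 9 (insert('E')): buf='JEMRKFY' cursor=2
After op 10 (home): buf='JEMRKFY' cursor=0
After op 11 (undo): buf='JMRKFY' cursor=1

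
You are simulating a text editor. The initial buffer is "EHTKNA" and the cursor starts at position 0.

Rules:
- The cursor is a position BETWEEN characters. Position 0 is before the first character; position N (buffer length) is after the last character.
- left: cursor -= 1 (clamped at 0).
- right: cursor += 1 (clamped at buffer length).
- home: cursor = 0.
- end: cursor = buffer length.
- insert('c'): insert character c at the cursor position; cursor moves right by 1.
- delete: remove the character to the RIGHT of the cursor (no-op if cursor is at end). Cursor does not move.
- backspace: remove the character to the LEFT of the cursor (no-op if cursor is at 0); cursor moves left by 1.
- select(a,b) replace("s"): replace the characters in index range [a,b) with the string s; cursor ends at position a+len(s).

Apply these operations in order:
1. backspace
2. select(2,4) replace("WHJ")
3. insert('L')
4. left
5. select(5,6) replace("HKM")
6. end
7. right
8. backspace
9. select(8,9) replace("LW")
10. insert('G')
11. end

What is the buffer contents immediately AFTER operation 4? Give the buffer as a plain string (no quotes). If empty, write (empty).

Answer: EHWHJLNA

Derivation:
After op 1 (backspace): buf='EHTKNA' cursor=0
After op 2 (select(2,4) replace("WHJ")): buf='EHWHJNA' cursor=5
After op 3 (insert('L')): buf='EHWHJLNA' cursor=6
After op 4 (left): buf='EHWHJLNA' cursor=5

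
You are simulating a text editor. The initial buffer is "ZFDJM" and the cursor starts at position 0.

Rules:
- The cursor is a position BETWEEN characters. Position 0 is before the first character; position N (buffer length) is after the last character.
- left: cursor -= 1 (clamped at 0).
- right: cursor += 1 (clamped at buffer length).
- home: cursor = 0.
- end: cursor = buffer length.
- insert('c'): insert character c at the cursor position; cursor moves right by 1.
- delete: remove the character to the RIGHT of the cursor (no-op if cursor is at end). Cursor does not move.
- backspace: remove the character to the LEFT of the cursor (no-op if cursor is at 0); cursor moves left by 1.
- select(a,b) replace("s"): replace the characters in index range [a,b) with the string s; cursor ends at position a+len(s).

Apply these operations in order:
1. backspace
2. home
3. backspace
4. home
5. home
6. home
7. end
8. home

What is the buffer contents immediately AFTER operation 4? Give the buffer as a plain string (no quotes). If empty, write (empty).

Answer: ZFDJM

Derivation:
After op 1 (backspace): buf='ZFDJM' cursor=0
After op 2 (home): buf='ZFDJM' cursor=0
After op 3 (backspace): buf='ZFDJM' cursor=0
After op 4 (home): buf='ZFDJM' cursor=0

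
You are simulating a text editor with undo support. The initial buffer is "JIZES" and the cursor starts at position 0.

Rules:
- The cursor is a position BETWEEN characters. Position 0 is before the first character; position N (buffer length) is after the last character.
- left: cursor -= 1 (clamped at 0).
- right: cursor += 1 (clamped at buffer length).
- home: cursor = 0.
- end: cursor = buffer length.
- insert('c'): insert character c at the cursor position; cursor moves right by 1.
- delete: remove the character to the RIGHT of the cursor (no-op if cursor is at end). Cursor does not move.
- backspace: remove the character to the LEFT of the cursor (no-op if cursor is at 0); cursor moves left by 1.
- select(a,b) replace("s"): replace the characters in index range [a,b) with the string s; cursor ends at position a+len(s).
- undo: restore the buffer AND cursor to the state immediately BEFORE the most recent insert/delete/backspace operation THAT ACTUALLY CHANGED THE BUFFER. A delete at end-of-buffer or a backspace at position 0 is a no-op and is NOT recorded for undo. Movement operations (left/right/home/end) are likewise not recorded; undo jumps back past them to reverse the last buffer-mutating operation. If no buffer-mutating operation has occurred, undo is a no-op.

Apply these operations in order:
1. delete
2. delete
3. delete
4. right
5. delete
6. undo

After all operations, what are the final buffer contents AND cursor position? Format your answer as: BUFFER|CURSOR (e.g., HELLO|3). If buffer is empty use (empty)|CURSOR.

After op 1 (delete): buf='IZES' cursor=0
After op 2 (delete): buf='ZES' cursor=0
After op 3 (delete): buf='ES' cursor=0
After op 4 (right): buf='ES' cursor=1
After op 5 (delete): buf='E' cursor=1
After op 6 (undo): buf='ES' cursor=1

Answer: ES|1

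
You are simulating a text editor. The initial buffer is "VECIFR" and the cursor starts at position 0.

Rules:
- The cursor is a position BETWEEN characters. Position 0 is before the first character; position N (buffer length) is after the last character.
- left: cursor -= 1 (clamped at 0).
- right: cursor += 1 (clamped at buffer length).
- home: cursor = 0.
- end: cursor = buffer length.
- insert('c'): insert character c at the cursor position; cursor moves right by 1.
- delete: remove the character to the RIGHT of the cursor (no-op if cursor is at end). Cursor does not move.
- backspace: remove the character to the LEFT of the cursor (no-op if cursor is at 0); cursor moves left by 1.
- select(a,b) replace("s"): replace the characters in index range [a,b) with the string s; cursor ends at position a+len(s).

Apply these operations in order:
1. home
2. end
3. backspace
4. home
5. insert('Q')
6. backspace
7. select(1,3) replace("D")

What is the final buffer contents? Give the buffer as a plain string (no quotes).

After op 1 (home): buf='VECIFR' cursor=0
After op 2 (end): buf='VECIFR' cursor=6
After op 3 (backspace): buf='VECIF' cursor=5
After op 4 (home): buf='VECIF' cursor=0
After op 5 (insert('Q')): buf='QVECIF' cursor=1
After op 6 (backspace): buf='VECIF' cursor=0
After op 7 (select(1,3) replace("D")): buf='VDIF' cursor=2

Answer: VDIF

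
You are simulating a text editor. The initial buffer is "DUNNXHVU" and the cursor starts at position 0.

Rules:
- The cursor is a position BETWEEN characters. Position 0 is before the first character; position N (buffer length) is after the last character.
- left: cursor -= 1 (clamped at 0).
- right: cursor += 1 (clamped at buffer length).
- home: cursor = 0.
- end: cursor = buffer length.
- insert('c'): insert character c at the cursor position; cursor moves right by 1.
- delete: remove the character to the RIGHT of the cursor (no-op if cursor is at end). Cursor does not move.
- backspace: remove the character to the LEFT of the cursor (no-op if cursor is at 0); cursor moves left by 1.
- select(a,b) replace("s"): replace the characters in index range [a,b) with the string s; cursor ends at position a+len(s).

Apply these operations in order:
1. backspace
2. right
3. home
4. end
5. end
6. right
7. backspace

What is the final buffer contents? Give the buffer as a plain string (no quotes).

Answer: DUNNXHV

Derivation:
After op 1 (backspace): buf='DUNNXHVU' cursor=0
After op 2 (right): buf='DUNNXHVU' cursor=1
After op 3 (home): buf='DUNNXHVU' cursor=0
After op 4 (end): buf='DUNNXHVU' cursor=8
After op 5 (end): buf='DUNNXHVU' cursor=8
After op 6 (right): buf='DUNNXHVU' cursor=8
After op 7 (backspace): buf='DUNNXHV' cursor=7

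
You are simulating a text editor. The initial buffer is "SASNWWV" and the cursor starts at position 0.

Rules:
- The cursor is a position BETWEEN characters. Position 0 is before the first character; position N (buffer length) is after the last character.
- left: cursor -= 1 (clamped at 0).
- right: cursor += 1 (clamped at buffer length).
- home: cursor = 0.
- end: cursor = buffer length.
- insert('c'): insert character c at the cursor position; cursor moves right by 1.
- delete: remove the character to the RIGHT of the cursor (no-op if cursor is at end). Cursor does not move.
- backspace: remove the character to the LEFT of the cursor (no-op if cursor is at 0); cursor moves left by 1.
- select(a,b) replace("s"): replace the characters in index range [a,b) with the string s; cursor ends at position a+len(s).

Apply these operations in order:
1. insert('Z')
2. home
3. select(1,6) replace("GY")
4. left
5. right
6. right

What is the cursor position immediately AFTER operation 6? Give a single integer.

Answer: 4

Derivation:
After op 1 (insert('Z')): buf='ZSASNWWV' cursor=1
After op 2 (home): buf='ZSASNWWV' cursor=0
After op 3 (select(1,6) replace("GY")): buf='ZGYWV' cursor=3
After op 4 (left): buf='ZGYWV' cursor=2
After op 5 (right): buf='ZGYWV' cursor=3
After op 6 (right): buf='ZGYWV' cursor=4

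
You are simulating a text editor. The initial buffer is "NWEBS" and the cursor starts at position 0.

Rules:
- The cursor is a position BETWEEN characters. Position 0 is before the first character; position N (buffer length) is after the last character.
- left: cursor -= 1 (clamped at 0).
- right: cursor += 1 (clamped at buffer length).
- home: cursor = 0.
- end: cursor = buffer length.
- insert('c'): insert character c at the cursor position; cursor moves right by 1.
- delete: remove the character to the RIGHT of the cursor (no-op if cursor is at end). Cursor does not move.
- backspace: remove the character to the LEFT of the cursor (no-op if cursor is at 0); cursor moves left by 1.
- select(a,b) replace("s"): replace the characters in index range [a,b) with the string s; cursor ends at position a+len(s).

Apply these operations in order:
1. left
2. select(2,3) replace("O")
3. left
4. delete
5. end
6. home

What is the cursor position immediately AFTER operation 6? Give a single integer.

After op 1 (left): buf='NWEBS' cursor=0
After op 2 (select(2,3) replace("O")): buf='NWOBS' cursor=3
After op 3 (left): buf='NWOBS' cursor=2
After op 4 (delete): buf='NWBS' cursor=2
After op 5 (end): buf='NWBS' cursor=4
After op 6 (home): buf='NWBS' cursor=0

Answer: 0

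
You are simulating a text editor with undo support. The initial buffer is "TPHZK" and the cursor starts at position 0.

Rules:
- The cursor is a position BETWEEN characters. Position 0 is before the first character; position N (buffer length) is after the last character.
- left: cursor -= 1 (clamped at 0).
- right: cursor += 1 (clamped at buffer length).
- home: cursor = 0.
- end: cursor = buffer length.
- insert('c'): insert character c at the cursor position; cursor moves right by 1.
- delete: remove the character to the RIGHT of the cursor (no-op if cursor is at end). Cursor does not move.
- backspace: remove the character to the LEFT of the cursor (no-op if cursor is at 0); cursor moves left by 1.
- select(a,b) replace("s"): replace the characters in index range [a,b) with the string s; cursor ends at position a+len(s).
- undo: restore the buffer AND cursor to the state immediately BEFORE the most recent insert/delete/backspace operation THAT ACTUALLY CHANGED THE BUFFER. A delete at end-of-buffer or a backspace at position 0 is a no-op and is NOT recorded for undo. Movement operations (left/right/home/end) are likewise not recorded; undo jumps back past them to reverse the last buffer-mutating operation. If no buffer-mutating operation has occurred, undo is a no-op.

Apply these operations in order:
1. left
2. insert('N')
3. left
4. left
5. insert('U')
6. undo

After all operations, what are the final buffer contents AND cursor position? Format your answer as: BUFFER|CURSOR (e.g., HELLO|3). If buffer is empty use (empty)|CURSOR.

After op 1 (left): buf='TPHZK' cursor=0
After op 2 (insert('N')): buf='NTPHZK' cursor=1
After op 3 (left): buf='NTPHZK' cursor=0
After op 4 (left): buf='NTPHZK' cursor=0
After op 5 (insert('U')): buf='UNTPHZK' cursor=1
After op 6 (undo): buf='NTPHZK' cursor=0

Answer: NTPHZK|0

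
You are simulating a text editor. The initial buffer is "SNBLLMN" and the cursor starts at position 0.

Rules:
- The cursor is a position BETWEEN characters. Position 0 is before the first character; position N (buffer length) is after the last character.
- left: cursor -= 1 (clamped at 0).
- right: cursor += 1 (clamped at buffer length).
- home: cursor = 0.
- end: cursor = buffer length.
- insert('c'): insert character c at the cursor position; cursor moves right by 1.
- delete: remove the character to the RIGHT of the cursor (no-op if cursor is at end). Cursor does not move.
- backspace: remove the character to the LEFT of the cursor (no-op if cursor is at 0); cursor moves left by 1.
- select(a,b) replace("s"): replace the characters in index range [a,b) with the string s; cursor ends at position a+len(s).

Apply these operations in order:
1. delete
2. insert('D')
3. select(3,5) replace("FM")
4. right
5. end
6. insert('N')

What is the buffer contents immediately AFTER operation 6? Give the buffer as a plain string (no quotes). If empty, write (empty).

Answer: DNBFMMNN

Derivation:
After op 1 (delete): buf='NBLLMN' cursor=0
After op 2 (insert('D')): buf='DNBLLMN' cursor=1
After op 3 (select(3,5) replace("FM")): buf='DNBFMMN' cursor=5
After op 4 (right): buf='DNBFMMN' cursor=6
After op 5 (end): buf='DNBFMMN' cursor=7
After op 6 (insert('N')): buf='DNBFMMNN' cursor=8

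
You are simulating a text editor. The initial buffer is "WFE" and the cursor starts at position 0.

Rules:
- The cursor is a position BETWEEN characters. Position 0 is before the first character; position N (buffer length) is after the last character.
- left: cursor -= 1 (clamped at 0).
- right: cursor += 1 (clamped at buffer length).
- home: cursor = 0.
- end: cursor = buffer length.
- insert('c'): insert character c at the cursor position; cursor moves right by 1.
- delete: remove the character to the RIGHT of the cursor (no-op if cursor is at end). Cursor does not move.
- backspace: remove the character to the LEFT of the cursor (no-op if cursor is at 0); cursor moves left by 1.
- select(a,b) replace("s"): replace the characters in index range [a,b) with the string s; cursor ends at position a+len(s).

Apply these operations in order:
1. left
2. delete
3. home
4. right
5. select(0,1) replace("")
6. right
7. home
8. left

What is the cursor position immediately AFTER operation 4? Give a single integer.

Answer: 1

Derivation:
After op 1 (left): buf='WFE' cursor=0
After op 2 (delete): buf='FE' cursor=0
After op 3 (home): buf='FE' cursor=0
After op 4 (right): buf='FE' cursor=1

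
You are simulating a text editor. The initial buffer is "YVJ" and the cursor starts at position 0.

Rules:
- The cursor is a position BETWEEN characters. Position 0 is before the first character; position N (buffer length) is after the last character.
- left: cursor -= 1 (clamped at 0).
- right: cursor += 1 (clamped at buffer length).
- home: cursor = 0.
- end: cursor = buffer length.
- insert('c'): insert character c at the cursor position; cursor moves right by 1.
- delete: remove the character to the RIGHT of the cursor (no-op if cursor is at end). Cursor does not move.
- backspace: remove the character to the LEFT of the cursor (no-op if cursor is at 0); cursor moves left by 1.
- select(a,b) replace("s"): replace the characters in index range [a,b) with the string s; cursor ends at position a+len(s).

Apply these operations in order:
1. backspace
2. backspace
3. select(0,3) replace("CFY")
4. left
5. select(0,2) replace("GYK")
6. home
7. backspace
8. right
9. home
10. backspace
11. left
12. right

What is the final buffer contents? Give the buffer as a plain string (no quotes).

After op 1 (backspace): buf='YVJ' cursor=0
After op 2 (backspace): buf='YVJ' cursor=0
After op 3 (select(0,3) replace("CFY")): buf='CFY' cursor=3
After op 4 (left): buf='CFY' cursor=2
After op 5 (select(0,2) replace("GYK")): buf='GYKY' cursor=3
After op 6 (home): buf='GYKY' cursor=0
After op 7 (backspace): buf='GYKY' cursor=0
After op 8 (right): buf='GYKY' cursor=1
After op 9 (home): buf='GYKY' cursor=0
After op 10 (backspace): buf='GYKY' cursor=0
After op 11 (left): buf='GYKY' cursor=0
After op 12 (right): buf='GYKY' cursor=1

Answer: GYKY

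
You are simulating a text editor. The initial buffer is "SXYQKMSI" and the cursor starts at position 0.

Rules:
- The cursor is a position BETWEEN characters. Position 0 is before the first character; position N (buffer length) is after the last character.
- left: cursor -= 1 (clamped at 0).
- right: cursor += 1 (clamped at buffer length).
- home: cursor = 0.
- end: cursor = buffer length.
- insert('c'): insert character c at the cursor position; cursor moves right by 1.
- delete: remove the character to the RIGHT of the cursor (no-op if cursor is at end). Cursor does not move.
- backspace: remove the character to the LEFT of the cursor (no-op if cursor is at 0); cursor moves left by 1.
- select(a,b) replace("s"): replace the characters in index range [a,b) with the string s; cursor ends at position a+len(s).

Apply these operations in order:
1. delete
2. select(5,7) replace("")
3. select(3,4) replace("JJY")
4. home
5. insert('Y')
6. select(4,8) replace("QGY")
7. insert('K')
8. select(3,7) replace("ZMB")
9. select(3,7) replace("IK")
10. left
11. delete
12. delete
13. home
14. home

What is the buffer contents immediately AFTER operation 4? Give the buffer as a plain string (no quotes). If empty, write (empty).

Answer: XYQJJYM

Derivation:
After op 1 (delete): buf='XYQKMSI' cursor=0
After op 2 (select(5,7) replace("")): buf='XYQKM' cursor=5
After op 3 (select(3,4) replace("JJY")): buf='XYQJJYM' cursor=6
After op 4 (home): buf='XYQJJYM' cursor=0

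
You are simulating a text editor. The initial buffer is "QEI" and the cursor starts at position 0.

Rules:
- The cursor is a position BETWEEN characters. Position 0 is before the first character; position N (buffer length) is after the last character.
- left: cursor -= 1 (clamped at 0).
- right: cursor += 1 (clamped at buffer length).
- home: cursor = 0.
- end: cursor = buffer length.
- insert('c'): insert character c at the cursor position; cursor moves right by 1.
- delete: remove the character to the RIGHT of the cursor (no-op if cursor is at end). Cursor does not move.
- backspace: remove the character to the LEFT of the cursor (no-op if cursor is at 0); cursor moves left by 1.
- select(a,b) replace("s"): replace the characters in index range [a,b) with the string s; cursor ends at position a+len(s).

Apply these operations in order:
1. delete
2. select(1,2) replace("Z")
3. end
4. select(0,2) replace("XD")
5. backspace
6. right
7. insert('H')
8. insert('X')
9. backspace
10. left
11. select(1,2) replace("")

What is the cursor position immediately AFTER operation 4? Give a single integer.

After op 1 (delete): buf='EI' cursor=0
After op 2 (select(1,2) replace("Z")): buf='EZ' cursor=2
After op 3 (end): buf='EZ' cursor=2
After op 4 (select(0,2) replace("XD")): buf='XD' cursor=2

Answer: 2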